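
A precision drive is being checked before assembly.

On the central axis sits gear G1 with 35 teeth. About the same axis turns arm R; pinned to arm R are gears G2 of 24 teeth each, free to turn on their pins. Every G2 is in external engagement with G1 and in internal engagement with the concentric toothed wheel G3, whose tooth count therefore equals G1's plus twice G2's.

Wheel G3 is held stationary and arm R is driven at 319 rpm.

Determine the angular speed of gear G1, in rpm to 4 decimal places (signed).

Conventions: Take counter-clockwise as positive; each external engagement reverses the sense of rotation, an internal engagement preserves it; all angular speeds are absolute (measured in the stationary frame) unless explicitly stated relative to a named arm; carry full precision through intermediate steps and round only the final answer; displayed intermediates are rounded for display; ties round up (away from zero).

+1075.4857 rpm

class = planetary set [G3 = 35+2·24 = 83; Willis about the carrier]
normalise by the input: solve with ω_arm = 1, then scale by 319 rpm
ring teeth: 35 + 2·24 = 83
35(ω_sun−ω_arm) = −83(ω_ring−ω_arm),  ω_ring = 0, ω_arm = 1
ω_sun = 1 − (83/35)(0−1) = 118/35
scale: ω_sun = 118/35 × 319 rpm = +1075.4857 rpm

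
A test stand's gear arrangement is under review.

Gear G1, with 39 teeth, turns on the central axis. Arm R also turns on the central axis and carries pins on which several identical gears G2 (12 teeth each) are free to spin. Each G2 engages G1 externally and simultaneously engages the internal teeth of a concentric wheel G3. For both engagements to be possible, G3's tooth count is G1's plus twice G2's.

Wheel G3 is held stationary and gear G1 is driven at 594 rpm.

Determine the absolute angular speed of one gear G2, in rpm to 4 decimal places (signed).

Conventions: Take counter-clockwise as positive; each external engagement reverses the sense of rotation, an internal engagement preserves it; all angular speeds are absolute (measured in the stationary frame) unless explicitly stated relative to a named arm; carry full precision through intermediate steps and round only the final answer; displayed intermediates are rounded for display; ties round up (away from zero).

-965.2500 rpm

planetary set (39T centre, 12T on arm, 63T internal) — Willis relation
normalise by the input: solve with ω_sun = 1, then scale by 594 rpm
ring teeth: 39 + 2·12 = 63
39(ω_sun−ω_arm) = −63(ω_ring−ω_arm),  ω_ring = 0, ω_sun = 1
39(1−ω_arm) = −63(0−ω_arm)  ⇒  102·ω_arm = 39  ⇒  ω_arm = 13/34
sun–planet mesh: 39·(1−13/34) = −12·(ω_p−ω_arm)  ⇒  ω_p−ω_arm = -273/136
ω_p = 13/34 − 273/136 = -13/8
scale: ω_p = -13/8 × 594 rpm = -965.2500 rpm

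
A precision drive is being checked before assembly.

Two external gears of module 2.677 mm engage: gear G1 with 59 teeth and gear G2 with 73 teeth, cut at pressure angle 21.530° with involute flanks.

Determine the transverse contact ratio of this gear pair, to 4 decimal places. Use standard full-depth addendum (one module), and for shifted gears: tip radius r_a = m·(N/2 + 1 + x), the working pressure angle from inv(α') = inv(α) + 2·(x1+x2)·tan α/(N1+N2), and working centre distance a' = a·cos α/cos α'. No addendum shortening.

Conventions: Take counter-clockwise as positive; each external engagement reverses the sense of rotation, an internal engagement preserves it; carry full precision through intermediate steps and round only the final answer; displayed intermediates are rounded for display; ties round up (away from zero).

single-mesh involute tooth geometry (59T engaging 73T at module 2.677)
base radii: r_b1 = 73.461306, r_b2 = 90.892803
tip radii: r_a1 = 81.648500, r_a2 = 100.387500
no profile shift: α' = α, a' = a
action lengths: √(r_a1²−r_b1²) = 35.635853, √(r_a2²−r_b2²) = 42.616295
base pitch p_b = π·m·cos α = 7.823237
CR = (35.635853 + 42.616295 − 176.682000·sin 21.53000°)/7.823237 = 1.714369
contact ratio ≈ 1.7144

1.7144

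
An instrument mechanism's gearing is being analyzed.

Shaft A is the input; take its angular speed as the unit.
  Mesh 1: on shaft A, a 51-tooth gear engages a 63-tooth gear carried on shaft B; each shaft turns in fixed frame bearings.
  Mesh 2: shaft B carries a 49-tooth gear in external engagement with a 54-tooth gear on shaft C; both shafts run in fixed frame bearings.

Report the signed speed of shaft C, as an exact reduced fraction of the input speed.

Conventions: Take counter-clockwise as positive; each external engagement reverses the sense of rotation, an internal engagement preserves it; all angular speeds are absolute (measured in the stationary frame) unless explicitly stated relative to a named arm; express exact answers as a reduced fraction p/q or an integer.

2-mesh fixed-axis compound train (all bearings frame-fixed)
mesh 1 [51T→63T]: |ω|/ω_in = 1×51/63 = 17/21, sense flips to −
mesh 2 [49T→54T]: |ω|/ω_in = (17/21)×49/54 = 119/162, sense flips to +
signed output speed (× input speed) = 119/162

119/162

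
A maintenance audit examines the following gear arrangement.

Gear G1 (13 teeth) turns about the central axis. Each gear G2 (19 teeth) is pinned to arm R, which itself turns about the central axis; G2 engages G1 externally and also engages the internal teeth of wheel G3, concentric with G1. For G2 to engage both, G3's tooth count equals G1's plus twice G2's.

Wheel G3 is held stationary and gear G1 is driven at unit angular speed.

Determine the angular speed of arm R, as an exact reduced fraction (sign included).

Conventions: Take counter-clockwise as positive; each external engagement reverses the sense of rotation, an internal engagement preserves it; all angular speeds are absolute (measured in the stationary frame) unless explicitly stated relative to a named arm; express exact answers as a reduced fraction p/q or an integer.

planetary set (13T centre, 19T on arm, 51T internal) — Willis relation
ring teeth: 13 + 2·19 = 51
13(ω_sun−ω_arm) = −51(ω_ring−ω_arm),  ω_ring = 0, ω_sun = 1
13(1−ω_arm) = −51(0−ω_arm)  ⇒  64·ω_arm = 13  ⇒  ω_arm = 13/64
exact speed ratio = 13/64

13/64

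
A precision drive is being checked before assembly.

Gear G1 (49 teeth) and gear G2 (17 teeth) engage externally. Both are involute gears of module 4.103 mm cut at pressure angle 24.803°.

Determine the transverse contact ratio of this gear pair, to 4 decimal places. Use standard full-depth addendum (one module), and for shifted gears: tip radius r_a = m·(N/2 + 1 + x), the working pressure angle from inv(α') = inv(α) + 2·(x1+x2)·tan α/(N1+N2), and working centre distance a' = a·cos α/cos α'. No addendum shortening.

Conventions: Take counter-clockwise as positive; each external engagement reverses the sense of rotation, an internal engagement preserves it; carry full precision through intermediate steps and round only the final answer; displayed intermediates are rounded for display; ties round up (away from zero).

1.4636

recognized (one external pair, fixed centres): single-mesh tooth geometry, m = 4.103, N1 = 49, N2 = 17
base radii: r_b1 = 91.250761, r_b2 = 31.658427
tip radii: r_a1 = 104.626500, r_a2 = 38.978500
no profile shift: α' = α, a' = a
action lengths: √(r_a1²−r_b1²) = 51.185965, √(r_a2²−r_b2²) = 22.739117
base pitch p_b = π·m·cos α = 11.700927
CR = (51.185965 + 22.739117 − 135.399000·sin 24.80300°)/11.700927 = 1.463581
contact ratio ≈ 1.4636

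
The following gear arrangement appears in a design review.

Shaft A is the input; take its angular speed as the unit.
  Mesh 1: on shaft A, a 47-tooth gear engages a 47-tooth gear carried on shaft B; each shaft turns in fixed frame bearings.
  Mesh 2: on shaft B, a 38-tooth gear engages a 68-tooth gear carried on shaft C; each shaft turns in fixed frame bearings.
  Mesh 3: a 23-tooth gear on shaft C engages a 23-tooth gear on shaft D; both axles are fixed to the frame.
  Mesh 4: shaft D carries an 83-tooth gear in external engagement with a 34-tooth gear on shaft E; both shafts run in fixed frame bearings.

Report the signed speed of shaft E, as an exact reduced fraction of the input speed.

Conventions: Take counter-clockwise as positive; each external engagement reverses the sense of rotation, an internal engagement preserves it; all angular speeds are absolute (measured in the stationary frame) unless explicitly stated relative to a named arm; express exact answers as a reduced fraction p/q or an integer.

1577/1156

4-mesh fixed-axis compound train (all bearings frame-fixed)
mesh 1 [47T→47T]: |ω|/ω_in = 1×47/47 = 1, sense flips to −
mesh 2 [38T→68T]: |ω|/ω_in = 1×38/68 = 19/34, sense flips to +
mesh 3 [23T→23T]: |ω|/ω_in = (19/34)×23/23 = 19/34, sense flips to −
mesh 4 [83T→34T]: |ω|/ω_in = (19/34)×83/34 = 1577/1156, sense flips to +
signed output speed (× input speed) = 1577/1156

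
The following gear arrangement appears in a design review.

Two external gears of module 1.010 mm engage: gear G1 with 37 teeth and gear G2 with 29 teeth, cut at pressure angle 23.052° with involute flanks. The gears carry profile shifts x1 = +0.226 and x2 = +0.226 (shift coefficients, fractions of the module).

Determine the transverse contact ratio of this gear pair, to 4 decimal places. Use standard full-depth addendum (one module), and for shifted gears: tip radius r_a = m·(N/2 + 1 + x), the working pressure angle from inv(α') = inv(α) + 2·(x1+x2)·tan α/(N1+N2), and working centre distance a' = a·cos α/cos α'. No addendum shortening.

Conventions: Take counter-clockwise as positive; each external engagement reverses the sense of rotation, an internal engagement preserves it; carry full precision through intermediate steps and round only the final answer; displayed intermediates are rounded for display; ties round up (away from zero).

recognized (one external pair, fixed centres): single-mesh tooth geometry, m = 1.010, N1 = 37, N2 = 29
base radii: r_b1 = 17.193000, r_b2 = 13.475595
tip radii: r_a1 = 19.923260, r_a2 = 15.883260
inv(α') = inv(23.052°) + 2·(+0.226+0.226)·tan α/(37+29) = 0.02904172  ⇒  α' = 24.75119°
a' = a·cos α / cos α' = 33.3300·cos 23.052°/cos 24.75119° = 33.770983
action lengths: √(r_a1²−r_b1²) = 10.066630, √(r_a2²−r_b2²) = 8.407514
base pitch p_b = π·m·cos α = 2.919643
CR = (10.066630 + 8.407514 − 33.770983·sin 24.75119°)/2.919643 = 1.484756
contact ratio ≈ 1.4848

1.4848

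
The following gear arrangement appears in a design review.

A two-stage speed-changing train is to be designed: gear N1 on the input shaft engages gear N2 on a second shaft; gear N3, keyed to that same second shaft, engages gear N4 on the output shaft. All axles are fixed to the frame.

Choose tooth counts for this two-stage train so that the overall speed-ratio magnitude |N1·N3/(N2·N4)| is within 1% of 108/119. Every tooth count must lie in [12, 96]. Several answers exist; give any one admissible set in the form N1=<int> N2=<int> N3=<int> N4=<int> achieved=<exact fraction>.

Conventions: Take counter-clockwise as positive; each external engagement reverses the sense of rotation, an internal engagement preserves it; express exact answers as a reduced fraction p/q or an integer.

N1=12 N2=14 N3=18 N4=17 achieved=108/119

2-stage fixed-axis compound train for ratio 108/119
target = 108/119 in lowest terms: an exact hit needs N1·N3 = k·108 and N2·N4 = k·119 for one integer k, every count in [12, 96]; additionally prefer no 1:1 stage (N1 ≠ N2, N3 ≠ N4)
k = 1: no 1:1-free in-range split of k·108 and k·119 into factor pairs; take k = 2
k = 2: N1·N3 = 216 = 12·18, N2·N4 = 238 = 14·17
achieved = 12·18/(14·17) = 108/119; |achieved − target| = 0 ≤ 27/2975 ✓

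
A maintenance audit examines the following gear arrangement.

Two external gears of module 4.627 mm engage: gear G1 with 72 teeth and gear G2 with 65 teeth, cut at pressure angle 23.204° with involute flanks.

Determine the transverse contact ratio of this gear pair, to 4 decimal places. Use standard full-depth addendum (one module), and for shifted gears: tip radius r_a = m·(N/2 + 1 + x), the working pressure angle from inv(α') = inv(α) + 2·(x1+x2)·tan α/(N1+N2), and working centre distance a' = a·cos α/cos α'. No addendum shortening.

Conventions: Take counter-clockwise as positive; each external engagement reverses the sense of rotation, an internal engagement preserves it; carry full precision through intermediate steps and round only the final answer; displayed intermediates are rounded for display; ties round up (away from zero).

recognized (one external pair, fixed centres): single-mesh tooth geometry, m = 4.627, N1 = 72, N2 = 65
base radii: r_b1 = 153.097630, r_b2 = 138.213138
tip radii: r_a1 = 171.199000, r_a2 = 155.004500
no profile shift: α' = α, a' = a
action lengths: √(r_a1²−r_b1²) = 76.617317, √(r_a2²−r_b2²) = 70.167823
base pitch p_b = π·m·cos α = 13.360289
CR = (76.617317 + 70.167823 − 316.949500·sin 23.20400°)/13.360289 = 1.639569
contact ratio ≈ 1.6396

1.6396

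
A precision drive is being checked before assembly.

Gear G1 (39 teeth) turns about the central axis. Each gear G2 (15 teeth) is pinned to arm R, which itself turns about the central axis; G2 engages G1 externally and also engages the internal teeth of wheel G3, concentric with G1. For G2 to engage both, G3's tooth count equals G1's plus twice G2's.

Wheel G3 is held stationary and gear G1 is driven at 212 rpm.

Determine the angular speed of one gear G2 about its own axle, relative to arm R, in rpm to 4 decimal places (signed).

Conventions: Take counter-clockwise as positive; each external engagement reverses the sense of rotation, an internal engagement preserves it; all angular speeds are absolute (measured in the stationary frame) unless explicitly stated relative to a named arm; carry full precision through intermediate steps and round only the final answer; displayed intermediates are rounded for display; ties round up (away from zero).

class = planetary set [G3 = 39+2·15 = 69; Willis about the carrier]
normalise by the input: solve with ω_sun = 1, then scale by 212 rpm
ring teeth: 39 + 2·15 = 69
39(ω_sun−ω_arm) = −69(ω_ring−ω_arm),  ω_ring = 0, ω_sun = 1
39(1−ω_arm) = −69(0−ω_arm)  ⇒  108·ω_arm = 39  ⇒  ω_arm = 13/36
sun–planet mesh: 39·(1−13/36) = −15·(ω_p−ω_arm)  ⇒  ω_p−ω_arm = -299/180
scale: ω_p−ω_arm = -299/180 × 212 rpm = -352.1556 rpm

-352.1556 rpm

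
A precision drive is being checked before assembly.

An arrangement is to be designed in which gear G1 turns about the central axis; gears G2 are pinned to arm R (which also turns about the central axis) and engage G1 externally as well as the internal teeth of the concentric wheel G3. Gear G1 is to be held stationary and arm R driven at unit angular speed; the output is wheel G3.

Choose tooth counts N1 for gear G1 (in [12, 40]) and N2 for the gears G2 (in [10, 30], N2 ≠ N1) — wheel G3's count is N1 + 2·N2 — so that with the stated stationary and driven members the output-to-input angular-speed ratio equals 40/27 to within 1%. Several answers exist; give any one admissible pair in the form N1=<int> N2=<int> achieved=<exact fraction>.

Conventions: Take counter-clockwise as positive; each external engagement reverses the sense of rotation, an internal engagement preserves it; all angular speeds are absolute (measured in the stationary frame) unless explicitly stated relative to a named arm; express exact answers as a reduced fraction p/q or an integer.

topology: planetary set — design target 40/27, arm = carrier (Willis)
Willis with ω_sun = 0: ω_ring/ω_arm = (N1+N3)/N3; set equal to 40/27  ⇒  N3/N1 = 1/(40/27 − 1) = 27/13
N3 = N1 + 2·N2  ⇒  N2/N1 = (N3/N1 − 1)/2 = (27/13 − 1)/2 = 7/13
smallest multiple with N1 ≥ 12 and N2 ≥ 10: k = 2  ⇒  N1 = 2·13 = 26, N2 = 2·7 = 14 (N1 ≤ 40, N2 ≤ 30, N2 ≠ N1 ✓), N3 = 26 + 2·14 = 54
check: (N1+N3)/N3 with N1 = 26, N3 = 54 gives 40/27; |achieved − target| = 0 ≤ 2/135 ✓

N1=26 N2=14 achieved=40/27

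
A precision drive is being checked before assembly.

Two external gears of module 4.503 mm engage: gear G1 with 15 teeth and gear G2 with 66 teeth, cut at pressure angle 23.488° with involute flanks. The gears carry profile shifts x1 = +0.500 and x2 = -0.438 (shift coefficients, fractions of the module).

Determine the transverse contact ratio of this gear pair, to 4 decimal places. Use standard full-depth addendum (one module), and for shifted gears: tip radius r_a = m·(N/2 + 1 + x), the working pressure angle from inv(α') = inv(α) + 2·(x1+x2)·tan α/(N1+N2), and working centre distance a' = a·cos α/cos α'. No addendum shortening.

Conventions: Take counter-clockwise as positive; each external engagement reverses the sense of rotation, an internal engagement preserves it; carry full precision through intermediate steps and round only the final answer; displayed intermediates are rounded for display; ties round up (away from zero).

1.3928

recognized (one external pair, fixed centres): single-mesh tooth geometry, m = 4.503, N1 = 15, N2 = 66
base radii: r_b1 = 30.974231, r_b2 = 136.286617
tip radii: r_a1 = 40.527000, r_a2 = 151.129686
inv(α') = inv(23.488°) + 2·(+0.500-0.438)·tan α/(15+66) = 0.02528568  ⇒  α' = 23.68792°
a' = a·cos α / cos α' = 182.3715·cos 23.488°/cos 23.68792° = 182.649568
action lengths: √(r_a1²−r_b1²) = 26.134933, √(r_a2²−r_b2²) = 65.315695
base pitch p_b = π·m·cos α = 12.974456
CR = (26.134933 + 65.315695 − 182.649568·sin 23.68792°)/12.974456 = 1.392759
contact ratio ≈ 1.3928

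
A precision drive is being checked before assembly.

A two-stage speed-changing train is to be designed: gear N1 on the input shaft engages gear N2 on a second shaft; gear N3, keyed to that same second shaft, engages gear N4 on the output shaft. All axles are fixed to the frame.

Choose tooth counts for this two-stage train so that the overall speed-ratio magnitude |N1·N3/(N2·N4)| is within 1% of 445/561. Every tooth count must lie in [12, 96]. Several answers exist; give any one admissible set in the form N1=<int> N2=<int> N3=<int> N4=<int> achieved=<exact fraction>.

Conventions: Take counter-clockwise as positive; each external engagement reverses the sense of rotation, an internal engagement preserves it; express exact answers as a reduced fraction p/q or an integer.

N1=15 N2=33 N3=89 N4=51 achieved=445/561

2-stage fixed-axis compound train for ratio 445/561
target = 445/561 in lowest terms: an exact hit needs N1·N3 = k·445 and N2·N4 = k·561 for one integer k, every count in [12, 96]; additionally prefer no 1:1 stage (N1 ≠ N2, N3 ≠ N4)
k = 1…2: no 1:1-free in-range split of k·445 and k·561 into factor pairs; take k = 3
k = 3: N1·N3 = 1335 = 15·89, N2·N4 = 1683 = 33·51
achieved = 15·89/(33·51) = 445/561; |achieved − target| = 0 ≤ 89/11220 ✓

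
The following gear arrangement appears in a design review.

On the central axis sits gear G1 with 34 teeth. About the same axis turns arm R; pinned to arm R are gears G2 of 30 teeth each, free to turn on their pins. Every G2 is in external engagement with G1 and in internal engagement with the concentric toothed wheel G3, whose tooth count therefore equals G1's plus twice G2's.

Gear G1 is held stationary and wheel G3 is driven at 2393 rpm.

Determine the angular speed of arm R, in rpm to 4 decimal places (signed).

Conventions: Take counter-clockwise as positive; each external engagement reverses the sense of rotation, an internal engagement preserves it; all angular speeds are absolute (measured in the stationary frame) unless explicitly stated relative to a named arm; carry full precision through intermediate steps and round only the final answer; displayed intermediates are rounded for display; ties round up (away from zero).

+1757.3594 rpm

topology: planetary set — G1 34T / G2 30T / G3 94T, arm = carrier (Willis)
normalise by the input: solve with ω_ring = 1, then scale by 2393 rpm
ring teeth: 34 + 2·30 = 94
34(ω_sun−ω_arm) = −94(ω_ring−ω_arm),  ω_sun = 0, ω_ring = 1
34(0−ω_arm) = −94(1−ω_arm)  ⇒  128·ω_arm = 94  ⇒  ω_arm = 47/64
scale: ω_arm = 47/64 × 2393 rpm = +1757.3594 rpm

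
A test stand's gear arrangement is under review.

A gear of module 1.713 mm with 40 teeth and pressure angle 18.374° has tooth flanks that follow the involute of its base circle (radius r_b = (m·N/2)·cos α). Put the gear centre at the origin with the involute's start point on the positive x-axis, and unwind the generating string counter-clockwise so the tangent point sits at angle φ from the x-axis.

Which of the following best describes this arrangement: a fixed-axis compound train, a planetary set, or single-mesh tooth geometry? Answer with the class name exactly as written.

single-mesh tooth geometry

class = single-mesh tooth geometry [base-circle involute, m = 1.713, 40T]
classification: single-mesh tooth geometry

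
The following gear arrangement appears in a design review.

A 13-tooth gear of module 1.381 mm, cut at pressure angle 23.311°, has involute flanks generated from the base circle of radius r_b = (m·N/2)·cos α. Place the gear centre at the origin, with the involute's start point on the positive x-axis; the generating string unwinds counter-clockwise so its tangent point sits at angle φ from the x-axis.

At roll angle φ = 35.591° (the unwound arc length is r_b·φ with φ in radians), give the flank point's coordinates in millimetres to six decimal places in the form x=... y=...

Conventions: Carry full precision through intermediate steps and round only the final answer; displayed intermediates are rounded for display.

recognized (one wheel, involute flank): single-mesh tooth geometry, m = 1.381, N = 13
pitch radius r_p = m·N/2 = 1.381·13/2 = 8.976500
base radius r_b = r_p·cos α = 8.976500·cos 23.311° = 8.243752
roll angle φ = 35.591° = 0.62118013 rad
x = r_b·(cos φ + φ·sin φ) = 9.684068
y = r_b·(sin φ − φ·cos φ) = 0.633585

x=9.684068 y=0.633585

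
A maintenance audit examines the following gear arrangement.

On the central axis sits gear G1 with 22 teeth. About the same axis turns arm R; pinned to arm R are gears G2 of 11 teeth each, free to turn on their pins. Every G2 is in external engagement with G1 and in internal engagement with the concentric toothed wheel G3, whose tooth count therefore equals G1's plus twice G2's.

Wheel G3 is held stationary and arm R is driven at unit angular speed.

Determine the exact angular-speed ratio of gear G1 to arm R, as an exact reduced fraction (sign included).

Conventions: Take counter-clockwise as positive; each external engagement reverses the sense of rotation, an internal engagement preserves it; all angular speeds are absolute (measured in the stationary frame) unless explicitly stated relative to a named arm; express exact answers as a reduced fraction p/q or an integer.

recognized (axles ride arm R): planetary set, 22/11/44 teeth
ring teeth: 22 + 2·11 = 44
22(ω_sun−ω_arm) = −44(ω_ring−ω_arm),  ω_ring = 0, ω_arm = 1
ω_sun = 1 − (44/22)(0−1) = 3
ω_out/ω_in = 3

3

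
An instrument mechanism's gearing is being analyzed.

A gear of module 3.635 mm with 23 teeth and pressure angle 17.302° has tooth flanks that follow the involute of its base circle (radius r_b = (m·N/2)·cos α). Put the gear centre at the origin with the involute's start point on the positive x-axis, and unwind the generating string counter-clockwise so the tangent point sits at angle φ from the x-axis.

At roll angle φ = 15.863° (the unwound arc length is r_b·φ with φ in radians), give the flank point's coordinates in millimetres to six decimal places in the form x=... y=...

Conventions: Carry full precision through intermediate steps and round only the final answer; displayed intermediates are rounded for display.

x=41.411400 y=0.280173

class = single-mesh tooth geometry [base-circle involute, m = 3.635, 23T]
pitch radius r_p = m·N/2 = 3.635·23/2 = 41.802500
base radius r_b = r_p·cos α = 41.802500·cos 17.302° = 39.910954
roll angle φ = 15.863° = 0.27686158 rad
x = r_b·(cos φ + φ·sin φ) = 41.411400
y = r_b·(sin φ − φ·cos φ) = 0.280173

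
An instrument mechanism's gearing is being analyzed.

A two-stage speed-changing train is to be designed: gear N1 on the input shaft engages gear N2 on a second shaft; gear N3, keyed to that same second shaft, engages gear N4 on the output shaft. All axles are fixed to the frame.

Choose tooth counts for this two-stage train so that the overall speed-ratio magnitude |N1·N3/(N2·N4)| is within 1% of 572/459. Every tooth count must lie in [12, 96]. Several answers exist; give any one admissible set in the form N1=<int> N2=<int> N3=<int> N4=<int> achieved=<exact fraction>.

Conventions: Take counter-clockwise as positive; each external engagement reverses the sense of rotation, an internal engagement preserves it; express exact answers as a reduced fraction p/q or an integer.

design class (target 572/459): fixed-axis compound train
target = 572/459 in lowest terms: an exact hit needs N1·N3 = k·572 and N2·N4 = k·459 for one integer k, every count in [12, 96]; additionally prefer no 1:1 stage (N1 ≠ N2, N3 ≠ N4)
k = 1: N1·N3 = 572 = 13·44, N2·N4 = 459 = 17·27
achieved = 13·44/(17·27) = 572/459; |achieved − target| = 0 ≤ 143/11475 ✓

N1=13 N2=17 N3=44 N4=27 achieved=572/459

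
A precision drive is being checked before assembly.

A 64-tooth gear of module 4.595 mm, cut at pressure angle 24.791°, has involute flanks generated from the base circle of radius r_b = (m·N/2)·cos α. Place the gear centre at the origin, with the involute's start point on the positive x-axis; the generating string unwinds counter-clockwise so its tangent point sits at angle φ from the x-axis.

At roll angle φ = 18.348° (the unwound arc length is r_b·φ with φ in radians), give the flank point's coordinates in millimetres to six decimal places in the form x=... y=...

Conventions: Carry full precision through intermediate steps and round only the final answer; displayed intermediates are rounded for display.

x=140.159415 y=1.446316

class = single-mesh tooth geometry [base-circle involute, m = 4.595, 64T]
pitch radius r_p = m·N/2 = 4.595·64/2 = 147.040000
base radius r_b = r_p·cos α = 147.040000·cos 24.791° = 133.489287
roll angle φ = 18.348° = 0.32023301 rad
x = r_b·(cos φ + φ·sin φ) = 140.159415
y = r_b·(sin φ − φ·cos φ) = 1.446316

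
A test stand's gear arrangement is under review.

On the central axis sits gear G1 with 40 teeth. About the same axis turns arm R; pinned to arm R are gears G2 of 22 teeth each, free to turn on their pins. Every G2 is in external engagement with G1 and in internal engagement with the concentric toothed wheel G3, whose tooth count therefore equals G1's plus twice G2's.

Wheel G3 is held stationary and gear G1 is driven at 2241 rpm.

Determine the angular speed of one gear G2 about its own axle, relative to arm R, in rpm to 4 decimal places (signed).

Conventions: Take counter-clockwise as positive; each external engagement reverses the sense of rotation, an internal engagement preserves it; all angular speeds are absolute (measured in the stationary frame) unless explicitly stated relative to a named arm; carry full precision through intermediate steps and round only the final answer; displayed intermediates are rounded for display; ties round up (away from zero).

-2760.1760 rpm

recognized (axles ride arm R): planetary set, 40/22/84 teeth
normalise by the input: solve with ω_sun = 1, then scale by 2241 rpm
ring teeth: 40 + 2·22 = 84
40(ω_sun−ω_arm) = −84(ω_ring−ω_arm),  ω_ring = 0, ω_sun = 1
40(1−ω_arm) = −84(0−ω_arm)  ⇒  124·ω_arm = 40  ⇒  ω_arm = 10/31
sun–planet mesh: 40·(1−10/31) = −22·(ω_p−ω_arm)  ⇒  ω_p−ω_arm = -420/341
scale: ω_p−ω_arm = -420/341 × 2241 rpm = -2760.1760 rpm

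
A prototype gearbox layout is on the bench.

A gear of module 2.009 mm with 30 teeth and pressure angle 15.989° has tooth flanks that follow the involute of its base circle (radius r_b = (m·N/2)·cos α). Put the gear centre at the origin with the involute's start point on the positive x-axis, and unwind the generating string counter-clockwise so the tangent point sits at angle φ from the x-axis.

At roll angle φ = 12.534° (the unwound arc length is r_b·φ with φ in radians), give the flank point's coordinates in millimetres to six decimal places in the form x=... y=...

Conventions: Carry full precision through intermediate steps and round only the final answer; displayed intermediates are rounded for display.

recognized (one wheel, involute flank): single-mesh tooth geometry, m = 2.009, N = 30
pitch radius r_p = m·N/2 = 2.009·30/2 = 30.135000
base radius r_b = r_p·cos α = 30.135000·cos 15.989° = 28.969215
roll angle φ = 12.534° = 0.21875957 rad
x = r_b·(cos φ + φ·sin φ) = 29.654116
y = r_b·(sin φ − φ·cos φ) = 0.100609

x=29.654116 y=0.100609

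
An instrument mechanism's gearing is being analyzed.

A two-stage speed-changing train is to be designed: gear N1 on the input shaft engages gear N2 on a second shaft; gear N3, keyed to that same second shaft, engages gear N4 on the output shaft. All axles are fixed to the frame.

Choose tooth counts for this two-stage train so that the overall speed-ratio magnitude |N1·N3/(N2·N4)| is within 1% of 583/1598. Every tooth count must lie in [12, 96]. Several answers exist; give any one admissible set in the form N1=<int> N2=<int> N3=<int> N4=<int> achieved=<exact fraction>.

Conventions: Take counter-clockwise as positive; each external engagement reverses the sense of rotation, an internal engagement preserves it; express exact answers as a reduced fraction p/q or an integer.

topology: fixed-axis compound train — 2 stages, target 583/1598
target = 583/1598 in lowest terms: an exact hit needs N1·N3 = k·583 and N2·N4 = k·1598 for one integer k, every count in [12, 96]; additionally prefer no 1:1 stage (N1 ≠ N2, N3 ≠ N4)
k = 1: no 1:1-free in-range split of k·583 and k·1598 into factor pairs; take k = 2
k = 2: N1·N3 = 1166 = 22·53, N2·N4 = 3196 = 34·94
achieved = 22·53/(34·94) = 583/1598; |achieved − target| = 0 ≤ 583/159800 ✓

N1=22 N2=34 N3=53 N4=94 achieved=583/1598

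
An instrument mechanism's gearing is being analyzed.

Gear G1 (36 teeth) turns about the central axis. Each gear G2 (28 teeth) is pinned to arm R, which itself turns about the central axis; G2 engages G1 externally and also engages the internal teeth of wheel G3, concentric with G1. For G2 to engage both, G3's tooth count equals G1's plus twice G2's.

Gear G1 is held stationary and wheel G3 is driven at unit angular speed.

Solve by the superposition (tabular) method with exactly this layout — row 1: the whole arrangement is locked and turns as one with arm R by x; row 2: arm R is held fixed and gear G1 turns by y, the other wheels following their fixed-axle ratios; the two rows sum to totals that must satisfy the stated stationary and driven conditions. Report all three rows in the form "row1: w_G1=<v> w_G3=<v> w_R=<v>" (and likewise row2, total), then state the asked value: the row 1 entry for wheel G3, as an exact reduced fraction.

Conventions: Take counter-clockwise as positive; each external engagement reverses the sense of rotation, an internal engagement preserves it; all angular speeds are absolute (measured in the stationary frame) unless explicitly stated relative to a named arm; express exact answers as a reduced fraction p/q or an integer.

row1: w_G1=23/32 w_G3=23/32 w_R=23/32
row2: w_G1=-23/32 w_G3=9/32 w_R=0
total: w_G1=0 w_G3=1 w_R=23/32
asked value: 23/32

topology: planetary set — G1 36T / G2 28T / G3 92T, arm = carrier (Willis)
row 1 (train locked, turned with arm): all members turn x
row 2 (arm held, sun turns y): ω_ring = −(36/92)·y, ω_arm = 0
boundary: total ω_sun = x + y = 0 and total ω_ring = x − (36/92)·y = 1  ⇒  y = -23/32, x = 23/32
row 2 ring = −(36/92)·(-23/32) = 9/32
totals (row 1 + row 2): sun 23/32 + (-23/32) = 0, ring 23/32 + 9/32 = 1, arm 23/32 + 0 = 23/32
asked cell (row1, ring) = 23/32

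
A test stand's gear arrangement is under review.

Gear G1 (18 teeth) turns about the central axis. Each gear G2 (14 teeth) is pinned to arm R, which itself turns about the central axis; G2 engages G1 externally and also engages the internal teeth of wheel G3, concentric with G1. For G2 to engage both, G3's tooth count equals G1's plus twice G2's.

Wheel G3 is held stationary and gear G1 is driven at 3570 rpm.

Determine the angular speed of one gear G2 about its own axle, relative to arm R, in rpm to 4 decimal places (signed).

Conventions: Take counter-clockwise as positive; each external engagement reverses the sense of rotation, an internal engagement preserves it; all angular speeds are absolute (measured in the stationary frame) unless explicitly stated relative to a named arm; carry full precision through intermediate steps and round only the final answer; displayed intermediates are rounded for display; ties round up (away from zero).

recognized (axles ride arm R): planetary set, 18/14/46 teeth
normalise by the input: solve with ω_sun = 1, then scale by 3570 rpm
ring teeth: 18 + 2·14 = 46
18(ω_sun−ω_arm) = −46(ω_ring−ω_arm),  ω_ring = 0, ω_sun = 1
18(1−ω_arm) = −46(0−ω_arm)  ⇒  64·ω_arm = 18  ⇒  ω_arm = 9/32
sun–planet mesh: 18·(1−9/32) = −14·(ω_p−ω_arm)  ⇒  ω_p−ω_arm = -207/224
scale: ω_p−ω_arm = -207/224 × 3570 rpm = -3299.0625 rpm

-3299.0625 rpm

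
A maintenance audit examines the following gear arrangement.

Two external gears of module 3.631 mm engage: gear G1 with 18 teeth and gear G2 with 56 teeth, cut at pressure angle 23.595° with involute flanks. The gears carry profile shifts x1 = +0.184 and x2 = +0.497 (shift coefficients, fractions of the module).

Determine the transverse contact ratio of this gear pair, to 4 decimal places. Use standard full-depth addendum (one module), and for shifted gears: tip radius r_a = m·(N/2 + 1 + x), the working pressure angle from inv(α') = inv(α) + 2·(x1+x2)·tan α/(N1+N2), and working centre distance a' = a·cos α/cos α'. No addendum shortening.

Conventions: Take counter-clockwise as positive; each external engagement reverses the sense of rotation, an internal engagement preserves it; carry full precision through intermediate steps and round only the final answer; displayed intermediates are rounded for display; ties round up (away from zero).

recognized (one external pair, fixed centres): single-mesh tooth geometry, m = 3.631, N1 = 18, N2 = 56
base radii: r_b1 = 29.946959, r_b2 = 93.168318
tip radii: r_a1 = 36.978104, r_a2 = 107.103607
inv(α') = inv(23.595°) + 2·(+0.184+0.497)·tan α/(18+56) = 0.03301411  ⇒  α' = 25.77304°
a' = a·cos α / cos α' = 134.3470·cos 23.595°/cos 25.77304° = 136.715235
action lengths: √(r_a1²−r_b1²) = 21.692391, √(r_a2²−r_b2²) = 52.828470
base pitch p_b = π·m·cos α = 10.453461
CR = (21.692391 + 52.828470 − 136.715235·sin 25.77304°)/10.453461 = 1.442208
contact ratio ≈ 1.4422

1.4422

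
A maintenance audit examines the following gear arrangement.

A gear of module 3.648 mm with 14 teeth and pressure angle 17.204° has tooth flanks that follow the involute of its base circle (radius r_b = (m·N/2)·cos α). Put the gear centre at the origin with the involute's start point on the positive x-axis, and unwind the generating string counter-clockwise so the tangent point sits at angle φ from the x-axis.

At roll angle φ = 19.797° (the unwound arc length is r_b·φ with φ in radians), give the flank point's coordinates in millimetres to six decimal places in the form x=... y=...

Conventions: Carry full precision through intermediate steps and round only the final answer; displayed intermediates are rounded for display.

topology: single-mesh involute geometry — m = 3.648, N = 14
pitch radius r_p = m·N/2 = 3.648·14/2 = 25.536000
base radius r_b = r_p·cos α = 25.536000·cos 17.204° = 24.393461
roll angle φ = 19.797° = 0.34552283 rad
x = r_b·(cos φ + φ·sin φ) = 25.806408
y = r_b·(sin φ − φ·cos φ) = 0.331428

x=25.806408 y=0.331428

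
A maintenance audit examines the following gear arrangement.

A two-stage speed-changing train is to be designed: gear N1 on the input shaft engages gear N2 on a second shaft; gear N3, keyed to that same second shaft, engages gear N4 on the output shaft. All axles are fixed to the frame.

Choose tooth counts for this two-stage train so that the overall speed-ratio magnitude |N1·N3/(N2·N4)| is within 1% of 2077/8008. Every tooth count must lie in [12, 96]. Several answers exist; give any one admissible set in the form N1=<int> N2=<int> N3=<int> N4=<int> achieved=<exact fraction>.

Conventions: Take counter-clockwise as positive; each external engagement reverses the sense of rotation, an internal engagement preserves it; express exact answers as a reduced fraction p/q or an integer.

N1=31 N2=88 N3=67 N4=91 achieved=2077/8008

class = fixed-axis compound train [2-stage, 2077/8008 wanted]
target = 2077/8008 in lowest terms: an exact hit needs N1·N3 = k·2077 and N2·N4 = k·8008 for one integer k, every count in [12, 96]; additionally prefer no 1:1 stage (N1 ≠ N2, N3 ≠ N4)
k = 1: N1·N3 = 2077 = 31·67, N2·N4 = 8008 = 88·91
achieved = 31·67/(88·91) = 2077/8008; |achieved − target| = 0 ≤ 2077/800800 ✓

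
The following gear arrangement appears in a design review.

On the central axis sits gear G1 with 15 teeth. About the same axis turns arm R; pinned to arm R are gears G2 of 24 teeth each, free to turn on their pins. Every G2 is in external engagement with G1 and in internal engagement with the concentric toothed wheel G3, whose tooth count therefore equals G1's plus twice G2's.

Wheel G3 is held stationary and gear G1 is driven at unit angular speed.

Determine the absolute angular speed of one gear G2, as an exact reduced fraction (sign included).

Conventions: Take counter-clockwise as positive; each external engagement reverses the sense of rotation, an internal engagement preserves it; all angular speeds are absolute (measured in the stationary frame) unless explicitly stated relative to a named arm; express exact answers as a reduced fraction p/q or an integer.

class = planetary set [G3 = 15+2·24 = 63; Willis about the carrier]
ring teeth: 15 + 2·24 = 63
15(ω_sun−ω_arm) = −63(ω_ring−ω_arm),  ω_ring = 0, ω_sun = 1
15(1−ω_arm) = −63(0−ω_arm)  ⇒  78·ω_arm = 15  ⇒  ω_arm = 5/26
sun–planet mesh: 15·(1−5/26) = −24·(ω_p−ω_arm)  ⇒  ω_p−ω_arm = -105/208
ω_p = 5/26 − 105/208 = -5/16
exact speed ratio = -5/16

-5/16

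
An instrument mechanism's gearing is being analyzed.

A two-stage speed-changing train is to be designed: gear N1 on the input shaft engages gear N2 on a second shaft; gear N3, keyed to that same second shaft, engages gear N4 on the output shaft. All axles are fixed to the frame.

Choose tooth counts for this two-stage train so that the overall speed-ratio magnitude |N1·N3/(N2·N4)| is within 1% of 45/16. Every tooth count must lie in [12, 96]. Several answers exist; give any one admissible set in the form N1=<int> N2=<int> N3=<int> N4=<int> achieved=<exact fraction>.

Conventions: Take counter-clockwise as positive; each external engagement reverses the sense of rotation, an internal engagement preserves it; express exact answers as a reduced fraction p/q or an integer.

N1=15 N2=12 N3=27 N4=12 achieved=45/16

class = fixed-axis compound train [2-stage, 45/16 wanted]
target = 45/16 in lowest terms: an exact hit needs N1·N3 = k·45 and N2·N4 = k·16 for one integer k, every count in [12, 96]; additionally prefer no 1:1 stage (N1 ≠ N2, N3 ≠ N4)
k = 1…8: no 1:1-free in-range split of k·45 and k·16 into factor pairs; take k = 9
k = 9: N1·N3 = 405 = 15·27, N2·N4 = 144 = 12·12
achieved = 15·27/(12·12) = 45/16; |achieved − target| = 0 ≤ 9/320 ✓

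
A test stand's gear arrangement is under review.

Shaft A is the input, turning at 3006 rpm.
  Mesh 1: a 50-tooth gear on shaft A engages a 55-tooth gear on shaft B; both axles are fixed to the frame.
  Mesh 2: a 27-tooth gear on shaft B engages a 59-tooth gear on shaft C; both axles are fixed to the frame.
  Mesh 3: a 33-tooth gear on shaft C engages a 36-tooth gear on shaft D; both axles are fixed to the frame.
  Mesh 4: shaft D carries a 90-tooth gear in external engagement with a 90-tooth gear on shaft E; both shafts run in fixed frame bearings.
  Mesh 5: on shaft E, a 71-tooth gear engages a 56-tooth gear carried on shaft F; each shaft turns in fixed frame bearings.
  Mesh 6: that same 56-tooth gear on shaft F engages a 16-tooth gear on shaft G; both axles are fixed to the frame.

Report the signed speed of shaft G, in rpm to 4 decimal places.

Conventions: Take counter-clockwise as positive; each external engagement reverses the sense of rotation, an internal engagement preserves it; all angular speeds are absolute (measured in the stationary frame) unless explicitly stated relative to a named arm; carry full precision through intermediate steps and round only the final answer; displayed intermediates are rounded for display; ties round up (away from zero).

class = fixed-axis compound train [6 meshes; 6 ratios multiply, 6 sense flips]
mesh 1 [50T→55T]: ω = 3006.0000×50/55 = 2732.7273 rpm, sense flips to −
mesh 2 [27T→59T]: ω = 2732.7273×27/59 = 1250.5701 rpm, sense flips to +
mesh 3 [33T→36T]: ω = 1250.5701×33/36 = 1146.3559 rpm, sense flips to −
mesh 4 [90T→90T]: ω = 1146.3559×90/90 = 1146.3559 rpm, sense flips to +
mesh 5 [71T→56T]: ω = 1146.3559×71/56 = 1453.4156 rpm, sense flips to −
mesh 6 [56T→16T]: ω = 1453.4156×56/16 = 5086.9544 rpm, sense flips to +
signed output speed = +5086.9544 rpm

+5086.9544 rpm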